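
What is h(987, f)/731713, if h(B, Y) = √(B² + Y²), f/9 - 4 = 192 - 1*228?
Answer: 3*√117457/731713 ≈ 0.0014051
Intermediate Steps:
f = -288 (f = 36 + 9*(192 - 1*228) = 36 + 9*(192 - 228) = 36 + 9*(-36) = 36 - 324 = -288)
h(987, f)/731713 = √(987² + (-288)²)/731713 = √(974169 + 82944)*(1/731713) = √1057113*(1/731713) = (3*√117457)*(1/731713) = 3*√117457/731713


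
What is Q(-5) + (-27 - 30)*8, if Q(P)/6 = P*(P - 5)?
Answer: -156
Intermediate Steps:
Q(P) = 6*P*(-5 + P) (Q(P) = 6*(P*(P - 5)) = 6*(P*(-5 + P)) = 6*P*(-5 + P))
Q(-5) + (-27 - 30)*8 = 6*(-5)*(-5 - 5) + (-27 - 30)*8 = 6*(-5)*(-10) - 57*8 = 300 - 456 = -156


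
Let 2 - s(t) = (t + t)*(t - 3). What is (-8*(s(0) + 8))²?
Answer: 6400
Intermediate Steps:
s(t) = 2 - 2*t*(-3 + t) (s(t) = 2 - (t + t)*(t - 3) = 2 - 2*t*(-3 + t))
(-8*(s(0) + 8))² = (-8*((2 - 2*0² + 6*0) + 8))² = (-8*((2 - 2*0 + 0) + 8))² = (-8*((2 + 0 + 0) + 8))² = (-8*(2 + 8))² = (-8*10)² = (-80)² = 6400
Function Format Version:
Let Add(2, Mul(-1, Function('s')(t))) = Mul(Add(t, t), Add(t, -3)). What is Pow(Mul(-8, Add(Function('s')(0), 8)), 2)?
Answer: 6400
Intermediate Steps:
Function('s')(t) = Add(2, Mul(-2, t, Add(-3, t))) (Function('s')(t) = Add(2, Mul(-1, Mul(Add(t, t), Add(t, -3)))) = Add(2, Mul(-1, Mul(Mul(2, t), Add(-3, t)))) = Add(2, Mul(-1, Mul(2, t, Add(-3, t)))) = Add(2, Mul(-2, t, Add(-3, t))))
Pow(Mul(-8, Add(Function('s')(0), 8)), 2) = Pow(Mul(-8, Add(Add(2, Mul(-2, Pow(0, 2)), Mul(6, 0)), 8)), 2) = Pow(Mul(-8, Add(Add(2, Mul(-2, 0), 0), 8)), 2) = Pow(Mul(-8, Add(Add(2, 0, 0), 8)), 2) = Pow(Mul(-8, Add(2, 8)), 2) = Pow(Mul(-8, 10), 2) = Pow(-80, 2) = 6400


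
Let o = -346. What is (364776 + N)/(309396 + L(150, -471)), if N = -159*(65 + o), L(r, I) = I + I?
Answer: 136485/102818 ≈ 1.3274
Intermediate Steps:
L(r, I) = 2*I
N = 44679 (N = -159*(65 - 346) = -159*(-281) = 44679)
(364776 + N)/(309396 + L(150, -471)) = (364776 + 44679)/(309396 + 2*(-471)) = 409455/(309396 - 942) = 409455/308454 = 409455*(1/308454) = 136485/102818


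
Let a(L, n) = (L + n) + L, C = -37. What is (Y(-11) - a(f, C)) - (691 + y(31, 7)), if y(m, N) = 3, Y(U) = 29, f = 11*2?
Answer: -672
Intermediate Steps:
f = 22
a(L, n) = n + 2*L
(Y(-11) - a(f, C)) - (691 + y(31, 7)) = (29 - (-37 + 2*22)) - (691 + 3) = (29 - (-37 + 44)) - 1*694 = (29 - 1*7) - 694 = (29 - 7) - 694 = 22 - 694 = -672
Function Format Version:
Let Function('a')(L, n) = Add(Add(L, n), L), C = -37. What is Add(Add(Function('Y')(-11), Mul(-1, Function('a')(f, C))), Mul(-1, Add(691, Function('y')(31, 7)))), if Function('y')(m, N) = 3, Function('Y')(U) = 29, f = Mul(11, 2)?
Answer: -672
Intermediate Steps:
f = 22
Function('a')(L, n) = Add(n, Mul(2, L))
Add(Add(Function('Y')(-11), Mul(-1, Function('a')(f, C))), Mul(-1, Add(691, Function('y')(31, 7)))) = Add(Add(29, Mul(-1, Add(-37, Mul(2, 22)))), Mul(-1, Add(691, 3))) = Add(Add(29, Mul(-1, Add(-37, 44))), Mul(-1, 694)) = Add(Add(29, Mul(-1, 7)), -694) = Add(Add(29, -7), -694) = Add(22, -694) = -672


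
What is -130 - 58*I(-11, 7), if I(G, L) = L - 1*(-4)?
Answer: -768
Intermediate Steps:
I(G, L) = 4 + L (I(G, L) = L + 4 = 4 + L)
-130 - 58*I(-11, 7) = -130 - 58*(4 + 7) = -130 - 58*11 = -130 - 638 = -768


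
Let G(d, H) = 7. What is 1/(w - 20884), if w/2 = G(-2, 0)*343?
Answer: -1/16082 ≈ -6.2181e-5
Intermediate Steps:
w = 4802 (w = 2*(7*343) = 2*2401 = 4802)
1/(w - 20884) = 1/(4802 - 20884) = 1/(-16082) = -1/16082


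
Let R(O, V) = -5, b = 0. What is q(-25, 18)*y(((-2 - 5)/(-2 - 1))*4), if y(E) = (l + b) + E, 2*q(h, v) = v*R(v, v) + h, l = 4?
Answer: -2300/3 ≈ -766.67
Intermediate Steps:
q(h, v) = h/2 - 5*v/2 (q(h, v) = (v*(-5) + h)/2 = (-5*v + h)/2 = (h - 5*v)/2 = h/2 - 5*v/2)
y(E) = 4 + E (y(E) = (4 + 0) + E = 4 + E)
q(-25, 18)*y(((-2 - 5)/(-2 - 1))*4) = ((½)*(-25) - 5/2*18)*(4 + ((-2 - 5)/(-2 - 1))*4) = (-25/2 - 45)*(4 - 7/(-3)*4) = -115*(4 - 7*(-⅓)*4)/2 = -115*(4 + (7/3)*4)/2 = -115*(4 + 28/3)/2 = -115/2*40/3 = -2300/3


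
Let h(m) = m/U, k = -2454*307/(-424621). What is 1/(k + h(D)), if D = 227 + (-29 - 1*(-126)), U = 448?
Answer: 47557552/118772637 ≈ 0.40041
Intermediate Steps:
k = 753378/424621 (k = -753378*(-1/424621) = 753378/424621 ≈ 1.7742)
D = 324 (D = 227 + (-29 + 126) = 227 + 97 = 324)
h(m) = m/448
1/(k + h(D)) = 1/(753378/424621 + (1/448)*324) = 1/(753378/424621 + 81/112) = 1/(118772637/47557552) = 47557552/118772637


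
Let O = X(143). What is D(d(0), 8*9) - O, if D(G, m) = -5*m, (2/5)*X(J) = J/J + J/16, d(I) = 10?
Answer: -12315/32 ≈ -384.84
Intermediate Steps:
X(J) = 5/2 + 5*J/32 (X(J) = 5*(J/J + J/16)/2 = 5*(1 + J*(1/16))/2 = 5*(1 + J/16)/2 = 5/2 + 5*J/32)
O = 795/32 (O = 5/2 + (5/32)*143 = 5/2 + 715/32 = 795/32 ≈ 24.844)
D(d(0), 8*9) - O = -40*9 - 1*795/32 = -5*72 - 795/32 = -360 - 795/32 = -12315/32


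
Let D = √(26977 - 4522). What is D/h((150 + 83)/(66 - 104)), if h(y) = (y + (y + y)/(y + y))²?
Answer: 1444*√2495/12675 ≈ 5.6906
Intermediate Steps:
D = 3*√2495 (D = √22455 = 3*√2495 ≈ 149.85)
h(y) = (1 + y)² (h(y) = (y + (2*y)/((2*y)))² = (y + (2*y)*(1/(2*y)))² = (y + 1)² = (1 + y)²)
D/h((150 + 83)/(66 - 104)) = (3*√2495)/((1 + (150 + 83)/(66 - 104))²) = (3*√2495)/((1 + 233/(-38))²) = (3*√2495)/((1 + 233*(-1/38))²) = (3*√2495)/((1 - 233/38)²) = (3*√2495)/((-195/38)²) = (3*√2495)/(38025/1444) = (3*√2495)*(1444/38025) = 1444*√2495/12675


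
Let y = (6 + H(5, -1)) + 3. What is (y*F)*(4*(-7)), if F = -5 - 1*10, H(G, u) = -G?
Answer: 1680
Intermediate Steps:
F = -15 (F = -5 - 10 = -15)
y = 4 (y = (6 - 1*5) + 3 = (6 - 5) + 3 = 1 + 3 = 4)
(y*F)*(4*(-7)) = (4*(-15))*(4*(-7)) = -60*(-28) = 1680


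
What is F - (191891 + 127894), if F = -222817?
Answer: -542602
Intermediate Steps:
F - (191891 + 127894) = -222817 - (191891 + 127894) = -222817 - 1*319785 = -222817 - 319785 = -542602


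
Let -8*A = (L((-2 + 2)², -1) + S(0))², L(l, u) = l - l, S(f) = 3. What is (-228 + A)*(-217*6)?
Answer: 1193283/4 ≈ 2.9832e+5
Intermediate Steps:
L(l, u) = 0
A = -9/8 (A = -(0 + 3)²/8 = -⅛*3² = -⅛*9 = -9/8 ≈ -1.1250)
(-228 + A)*(-217*6) = (-228 - 9/8)*(-217*6) = -1833/8*(-1302) = 1193283/4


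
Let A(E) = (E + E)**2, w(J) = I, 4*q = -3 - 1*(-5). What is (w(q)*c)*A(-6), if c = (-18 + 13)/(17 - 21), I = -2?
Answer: -360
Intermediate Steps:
q = 1/2 (q = (-3 - 1*(-5))/4 = (-3 + 5)/4 = (1/4)*2 = 1/2 ≈ 0.50000)
w(J) = -2
A(E) = 4*E**2 (A(E) = (2*E)**2 = 4*E**2)
c = 5/4 (c = -5/(-4) = -5*(-1/4) = 5/4 ≈ 1.2500)
(w(q)*c)*A(-6) = (-2*5/4)*(4*(-6)**2) = -10*36 = -5/2*144 = -360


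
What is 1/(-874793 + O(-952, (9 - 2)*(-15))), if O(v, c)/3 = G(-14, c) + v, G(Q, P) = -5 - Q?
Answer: -1/877622 ≈ -1.1394e-6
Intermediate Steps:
O(v, c) = 27 + 3*v (O(v, c) = 3*((-5 - 1*(-14)) + v) = 3*((-5 + 14) + v) = 3*(9 + v) = 27 + 3*v)
1/(-874793 + O(-952, (9 - 2)*(-15))) = 1/(-874793 + (27 + 3*(-952))) = 1/(-874793 + (27 - 2856)) = 1/(-874793 - 2829) = 1/(-877622) = -1/877622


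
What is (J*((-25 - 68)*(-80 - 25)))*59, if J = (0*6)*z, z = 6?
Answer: 0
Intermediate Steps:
J = 0 (J = (0*6)*6 = 0*6 = 0)
(J*((-25 - 68)*(-80 - 25)))*59 = (0*((-25 - 68)*(-80 - 25)))*59 = (0*(-93*(-105)))*59 = (0*9765)*59 = 0*59 = 0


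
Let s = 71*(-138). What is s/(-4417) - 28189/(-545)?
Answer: 129850723/2407265 ≈ 53.941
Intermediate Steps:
s = -9798
s/(-4417) - 28189/(-545) = -9798/(-4417) - 28189/(-545) = -9798*(-1/4417) - 28189*(-1/545) = 9798/4417 + 28189/545 = 129850723/2407265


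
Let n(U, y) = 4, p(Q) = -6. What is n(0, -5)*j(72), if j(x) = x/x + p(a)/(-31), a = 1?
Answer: 148/31 ≈ 4.7742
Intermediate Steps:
j(x) = 37/31 (j(x) = x/x - 6/(-31) = 1 - 6*(-1/31) = 1 + 6/31 = 37/31)
n(0, -5)*j(72) = 4*(37/31) = 148/31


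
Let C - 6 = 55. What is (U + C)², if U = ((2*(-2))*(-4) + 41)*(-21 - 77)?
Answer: 30525625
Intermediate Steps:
C = 61 (C = 6 + 55 = 61)
U = -5586 (U = (-4*(-4) + 41)*(-98) = (16 + 41)*(-98) = 57*(-98) = -5586)
(U + C)² = (-5586 + 61)² = (-5525)² = 30525625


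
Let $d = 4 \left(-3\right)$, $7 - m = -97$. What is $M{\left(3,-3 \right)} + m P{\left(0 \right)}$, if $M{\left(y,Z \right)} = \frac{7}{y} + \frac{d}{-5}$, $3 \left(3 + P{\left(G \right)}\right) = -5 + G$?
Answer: $- \frac{2403}{5} \approx -480.6$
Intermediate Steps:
$m = 104$ ($m = 7 - -97 = 7 + 97 = 104$)
$P{\left(G \right)} = - \frac{14}{3} + \frac{G}{3}$ ($P{\left(G \right)} = -3 + \frac{-5 + G}{3} = -3 + \left(- \frac{5}{3} + \frac{G}{3}\right) = - \frac{14}{3} + \frac{G}{3}$)
$d = -12$
$M{\left(y,Z \right)} = \frac{12}{5} + \frac{7}{y}$ ($M{\left(y,Z \right)} = \frac{7}{y} - \frac{12}{-5} = \frac{7}{y} - - \frac{12}{5} = \frac{7}{y} + \frac{12}{5} = \frac{12}{5} + \frac{7}{y}$)
$M{\left(3,-3 \right)} + m P{\left(0 \right)} = \left(\frac{12}{5} + \frac{7}{3}\right) + 104 \left(- \frac{14}{3} + \frac{1}{3} \cdot 0\right) = \left(\frac{12}{5} + 7 \cdot \frac{1}{3}\right) + 104 \left(- \frac{14}{3} + 0\right) = \left(\frac{12}{5} + \frac{7}{3}\right) + 104 \left(- \frac{14}{3}\right) = \frac{71}{15} - \frac{1456}{3} = - \frac{2403}{5}$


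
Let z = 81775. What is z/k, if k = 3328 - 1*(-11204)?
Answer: 81775/14532 ≈ 5.6272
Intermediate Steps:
k = 14532 (k = 3328 + 11204 = 14532)
z/k = 81775/14532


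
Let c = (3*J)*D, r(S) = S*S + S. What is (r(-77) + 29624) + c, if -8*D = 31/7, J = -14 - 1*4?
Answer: 994165/28 ≈ 35506.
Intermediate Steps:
J = -18 (J = -14 - 4 = -18)
r(S) = S + S² (r(S) = S² + S = S + S²)
D = -31/56 (D = -31/(8*7) = -⅛*31/7 = -31/56 ≈ -0.55357)
c = 837/28 (c = (3*(-18))*(-31/56) = -54*(-31/56) = 837/28 ≈ 29.893)
(r(-77) + 29624) + c = (-77*(1 - 77) + 29624) + 837/28 = (-77*(-76) + 29624) + 837/28 = (5852 + 29624) + 837/28 = 35476 + 837/28 = 994165/28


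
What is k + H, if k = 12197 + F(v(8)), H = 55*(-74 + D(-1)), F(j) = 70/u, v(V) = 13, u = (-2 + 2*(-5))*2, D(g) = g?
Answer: 96829/12 ≈ 8069.1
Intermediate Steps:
u = -24 (u = (-2 - 10)*2 = -12*2 = -24)
F(j) = -35/12 (F(j) = 70/(-24) = 70*(-1/24) = -35/12)
H = -4125 (H = 55*(-74 - 1) = 55*(-75) = -4125)
k = 146329/12 (k = 12197 - 35/12 = 146329/12 ≈ 12194.)
k + H = 146329/12 - 4125 = 96829/12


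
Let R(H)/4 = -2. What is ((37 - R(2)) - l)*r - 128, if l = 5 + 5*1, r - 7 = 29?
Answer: 1132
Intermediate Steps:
r = 36 (r = 7 + 29 = 36)
l = 10 (l = 5 + 5 = 10)
R(H) = -8 (R(H) = 4*(-2) = -8)
((37 - R(2)) - l)*r - 128 = ((37 - 1*(-8)) - 1*10)*36 - 128 = ((37 + 8) - 10)*36 - 128 = (45 - 10)*36 - 128 = 35*36 - 128 = 1260 - 128 = 1132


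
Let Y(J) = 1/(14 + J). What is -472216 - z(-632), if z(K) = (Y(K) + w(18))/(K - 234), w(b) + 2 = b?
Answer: -252724326721/535188 ≈ -4.7222e+5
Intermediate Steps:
w(b) = -2 + b
z(K) = (16 + 1/(14 + K))/(-234 + K) (z(K) = (1/(14 + K) + (-2 + 18))/(K - 234) = (1/(14 + K) + 16)/(-234 + K) = (16 + 1/(14 + K))/(-234 + K))
-472216 - z(-632) = -472216 - (225 + 16*(-632))/((-234 - 632)*(14 - 632)) = -472216 - (225 - 10112)/((-866)*(-618)) = -472216 - (-1)*(-1)*(-9887)/(866*618) = -472216 - 1*(-9887/535188) = -472216 + 9887/535188 = -252724326721/535188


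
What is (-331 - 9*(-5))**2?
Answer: 81796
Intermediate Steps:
(-331 - 9*(-5))**2 = (-331 + 45)**2 = (-286)**2 = 81796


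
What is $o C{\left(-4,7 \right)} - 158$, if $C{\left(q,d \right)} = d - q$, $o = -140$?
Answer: $-1698$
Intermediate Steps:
$o C{\left(-4,7 \right)} - 158 = - 140 \left(7 - -4\right) - 158 = - 140 \left(7 + 4\right) - 158 = \left(-140\right) 11 - 158 = -1540 - 158 = -1698$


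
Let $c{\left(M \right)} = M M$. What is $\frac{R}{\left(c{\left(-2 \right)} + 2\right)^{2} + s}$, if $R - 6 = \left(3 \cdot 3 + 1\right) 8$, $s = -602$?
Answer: $- \frac{43}{283} \approx -0.15194$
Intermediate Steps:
$c{\left(M \right)} = M^{2}$
$R = 86$ ($R = 6 + \left(3 \cdot 3 + 1\right) 8 = 6 + \left(9 + 1\right) 8 = 6 + 10 \cdot 8 = 6 + 80 = 86$)
$\frac{R}{\left(c{\left(-2 \right)} + 2\right)^{2} + s} = \frac{86}{\left(\left(-2\right)^{2} + 2\right)^{2} - 602} = \frac{86}{\left(4 + 2\right)^{2} - 602} = \frac{86}{6^{2} - 602} = \frac{86}{36 - 602} = \frac{86}{-566} = 86 \left(- \frac{1}{566}\right) = - \frac{43}{283}$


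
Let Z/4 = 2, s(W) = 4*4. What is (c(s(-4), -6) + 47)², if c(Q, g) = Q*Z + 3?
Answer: 31684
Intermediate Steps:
s(W) = 16
Z = 8 (Z = 4*2 = 8)
c(Q, g) = 3 + 8*Q (c(Q, g) = Q*8 + 3 = 8*Q + 3 = 3 + 8*Q)
(c(s(-4), -6) + 47)² = ((3 + 8*16) + 47)² = ((3 + 128) + 47)² = (131 + 47)² = 178² = 31684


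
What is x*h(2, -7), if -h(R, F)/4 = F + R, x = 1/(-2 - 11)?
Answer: -20/13 ≈ -1.5385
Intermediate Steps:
x = -1/13 (x = 1/(-13) = -1/13 ≈ -0.076923)
h(R, F) = -4*F - 4*R (h(R, F) = -4*(F + R) = -4*F - 4*R)
x*h(2, -7) = -(-4*(-7) - 4*2)/13 = -(28 - 8)/13 = -1/13*20 = -20/13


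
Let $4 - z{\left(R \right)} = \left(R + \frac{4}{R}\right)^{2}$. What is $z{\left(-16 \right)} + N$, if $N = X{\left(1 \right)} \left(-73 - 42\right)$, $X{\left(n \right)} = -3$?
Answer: $\frac{1359}{16} \approx 84.938$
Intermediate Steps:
$z{\left(R \right)} = 4 - \left(R + \frac{4}{R}\right)^{2}$
$N = 345$ ($N = - 3 \left(-73 - 42\right) = \left(-3\right) \left(-115\right) = 345$)
$z{\left(-16 \right)} + N = \left(4 - \frac{\left(4 + \left(-16\right)^{2}\right)^{2}}{256}\right) + 345 = \left(4 - \frac{\left(4 + 256\right)^{2}}{256}\right) + 345 = \left(4 - \frac{260^{2}}{256}\right) + 345 = \left(4 - \frac{1}{256} \cdot 67600\right) + 345 = \left(4 - \frac{4225}{16}\right) + 345 = - \frac{4161}{16} + 345 = \frac{1359}{16}$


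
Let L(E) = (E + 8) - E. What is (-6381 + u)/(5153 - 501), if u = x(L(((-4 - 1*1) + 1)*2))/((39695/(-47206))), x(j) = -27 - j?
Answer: -50328317/36932228 ≈ -1.3627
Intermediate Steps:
L(E) = 8 (L(E) = (8 + E) - E = 8)
u = 330442/7939 (u = (-27 - 1*8)/((39695/(-47206))) = (-27 - 8)/((39695*(-1/47206))) = -35/(-39695/47206) = -35*(-47206/39695) = 330442/7939 ≈ 41.623)
(-6381 + u)/(5153 - 501) = (-6381 + 330442/7939)/(5153 - 501) = -50328317/7939/4652 = -50328317/7939*1/4652 = -50328317/36932228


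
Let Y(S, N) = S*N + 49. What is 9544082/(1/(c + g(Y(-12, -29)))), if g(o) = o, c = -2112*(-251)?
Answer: 5063221397738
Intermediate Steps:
c = 530112
Y(S, N) = 49 + N*S (Y(S, N) = N*S + 49 = 49 + N*S)
9544082/(1/(c + g(Y(-12, -29)))) = 9544082/(1/(530112 + (49 - 29*(-12)))) = 9544082/(1/(530112 + (49 + 348))) = 9544082/(1/(530112 + 397)) = 9544082/(1/530509) = 9544082*530509 = 5063221397738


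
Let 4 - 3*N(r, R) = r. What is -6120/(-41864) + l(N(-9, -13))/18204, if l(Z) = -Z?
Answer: 41710151/285784596 ≈ 0.14595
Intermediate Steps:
N(r, R) = 4/3 - r/3
-6120/(-41864) + l(N(-9, -13))/18204 = -6120/(-41864) - (4/3 - 1/3*(-9))/18204 = -6120*(-1/41864) - (4/3 + 3)*(1/18204) = 765/5233 - 1*13/3*(1/18204) = 765/5233 - 13/3*1/18204 = 765/5233 - 13/54612 = 41710151/285784596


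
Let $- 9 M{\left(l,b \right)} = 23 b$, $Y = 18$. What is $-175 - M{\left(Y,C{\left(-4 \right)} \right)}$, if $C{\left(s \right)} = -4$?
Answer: $- \frac{1667}{9} \approx -185.22$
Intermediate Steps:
$M{\left(l,b \right)} = - \frac{23 b}{9}$
$-175 - M{\left(Y,C{\left(-4 \right)} \right)} = -175 - \left(- \frac{23}{9}\right) \left(-4\right) = -175 - \frac{92}{9} = - \frac{1667}{9}$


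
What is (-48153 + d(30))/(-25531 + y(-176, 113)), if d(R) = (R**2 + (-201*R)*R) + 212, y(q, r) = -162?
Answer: 227941/25693 ≈ 8.8717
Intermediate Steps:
d(R) = 212 - 200*R**2 (d(R) = (R**2 - 201*R**2) + 212 = -200*R**2 + 212 = 212 - 200*R**2)
(-48153 + d(30))/(-25531 + y(-176, 113)) = (-48153 + (212 - 200*30**2))/(-25531 - 162) = (-48153 + (212 - 200*900))/(-25693) = (-48153 + (212 - 180000))*(-1/25693) = (-48153 - 179788)*(-1/25693) = -227941*(-1/25693) = 227941/25693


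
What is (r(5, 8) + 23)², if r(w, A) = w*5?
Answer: 2304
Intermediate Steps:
r(w, A) = 5*w
(r(5, 8) + 23)² = (5*5 + 23)² = (25 + 23)² = 48² = 2304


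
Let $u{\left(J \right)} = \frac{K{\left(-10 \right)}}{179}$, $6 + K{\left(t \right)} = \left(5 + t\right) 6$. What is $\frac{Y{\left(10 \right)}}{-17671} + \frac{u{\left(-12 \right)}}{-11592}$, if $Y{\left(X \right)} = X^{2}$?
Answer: $- \frac{5746129}{1018521098} \approx -0.0056416$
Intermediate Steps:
$K{\left(t \right)} = 24 + 6 t$ ($K{\left(t \right)} = -6 + \left(5 + t\right) 6 = -6 + \left(30 + 6 t\right) = 24 + 6 t$)
$u{\left(J \right)} = - \frac{36}{179}$ ($u{\left(J \right)} = \frac{24 + 6 \left(-10\right)}{179} = \left(24 - 60\right) \frac{1}{179} = \left(-36\right) \frac{1}{179} = - \frac{36}{179}$)
$\frac{Y{\left(10 \right)}}{-17671} + \frac{u{\left(-12 \right)}}{-11592} = \frac{10^{2}}{-17671} - \frac{36}{179 \left(-11592\right)} = 100 \left(- \frac{1}{17671}\right) - - \frac{1}{57638} = - \frac{100}{17671} + \frac{1}{57638} = - \frac{5746129}{1018521098}$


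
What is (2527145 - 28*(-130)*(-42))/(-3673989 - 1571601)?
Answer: -474853/1049118 ≈ -0.45262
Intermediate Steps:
(2527145 - 28*(-130)*(-42))/(-3673989 - 1571601) = (2527145 + 3640*(-42))/(-5245590) = (2527145 - 152880)*(-1/5245590) = 2374265*(-1/5245590) = -474853/1049118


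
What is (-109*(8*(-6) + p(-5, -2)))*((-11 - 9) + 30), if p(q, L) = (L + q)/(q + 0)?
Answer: 50794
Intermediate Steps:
p(q, L) = (L + q)/q
(-109*(8*(-6) + p(-5, -2)))*((-11 - 9) + 30) = (-109*(8*(-6) + (-2 - 5)/(-5)))*((-11 - 9) + 30) = (-109*(-48 - ⅕*(-7)))*(-20 + 30) = -109*(-48 + 7/5)*10 = -109*(-233/5)*10 = (25397/5)*10 = 50794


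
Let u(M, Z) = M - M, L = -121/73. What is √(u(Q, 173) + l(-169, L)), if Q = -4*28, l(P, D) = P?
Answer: 13*I ≈ 13.0*I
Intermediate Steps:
L = -121/73 (L = -121*1/73 = -121/73 ≈ -1.6575)
Q = -112
u(M, Z) = 0
√(u(Q, 173) + l(-169, L)) = √(0 - 169) = √(-169) = 13*I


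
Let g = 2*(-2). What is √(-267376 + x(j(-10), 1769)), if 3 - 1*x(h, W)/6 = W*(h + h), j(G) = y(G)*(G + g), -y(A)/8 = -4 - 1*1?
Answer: √11620322 ≈ 3408.9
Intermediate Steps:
g = -4
y(A) = 40 (y(A) = -8*(-4 - 1*1) = -8*(-4 - 1) = -8*(-5) = 40)
j(G) = -160 + 40*G (j(G) = 40*(G - 4) = 40*(-4 + G) = -160 + 40*G)
x(h, W) = 18 - 12*W*h (x(h, W) = 18 - 6*W*(h + h) = 18 - 6*W*2*h = 18 - 12*W*h)
√(-267376 + x(j(-10), 1769)) = √(-267376 + (18 - 12*1769*(-160 + 40*(-10)))) = √(-267376 + (18 - 12*1769*(-160 - 400))) = √(-267376 + (18 - 12*1769*(-560))) = √(-267376 + (18 + 11887680)) = √(-267376 + 11887698) = √11620322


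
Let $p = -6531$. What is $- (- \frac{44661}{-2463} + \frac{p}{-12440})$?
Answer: $- \frac{612721}{32840} \approx -18.658$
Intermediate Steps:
$- (- \frac{44661}{-2463} + \frac{p}{-12440}) = - (- \frac{44661}{-2463} - \frac{6531}{-12440}) = - (\left(-44661\right) \left(- \frac{1}{2463}\right) - - \frac{21}{40}) = - (\frac{14887}{821} + \frac{21}{40}) = \left(-1\right) \frac{612721}{32840} = - \frac{612721}{32840}$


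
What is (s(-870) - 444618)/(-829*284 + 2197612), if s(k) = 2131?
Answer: -442487/1962176 ≈ -0.22551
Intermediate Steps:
(s(-870) - 444618)/(-829*284 + 2197612) = (2131 - 444618)/(-829*284 + 2197612) = -442487/(-235436 + 2197612) = -442487/1962176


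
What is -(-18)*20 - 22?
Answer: 338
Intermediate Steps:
-(-18)*20 - 22 = -18*(-20) - 22 = 360 - 22 = 338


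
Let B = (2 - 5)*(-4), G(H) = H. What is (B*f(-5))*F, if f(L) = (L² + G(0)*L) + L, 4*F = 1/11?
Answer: 60/11 ≈ 5.4545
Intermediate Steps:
F = 1/44 (F = (¼)/11 = (¼)*(1/11) = 1/44 ≈ 0.022727)
f(L) = L + L² (f(L) = (L² + 0*L) + L = (L² + 0) + L = L² + L = L + L²)
B = 12 (B = -3*(-4) = 12)
(B*f(-5))*F = (12*(-5*(1 - 5)))*(1/44) = (12*(-5*(-4)))*(1/44) = (12*20)*(1/44) = 240*(1/44) = 60/11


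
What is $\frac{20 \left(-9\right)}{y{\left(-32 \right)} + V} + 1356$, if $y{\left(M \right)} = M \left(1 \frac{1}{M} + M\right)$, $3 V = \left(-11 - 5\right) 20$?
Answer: $\frac{747048}{551} \approx 1355.8$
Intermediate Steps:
$V = - \frac{320}{3}$ ($V = \frac{\left(-11 - 5\right) 20}{3} = \frac{\left(-16\right) 20}{3} = \frac{1}{3} \left(-320\right) = - \frac{320}{3} \approx -106.67$)
$y{\left(M \right)} = M \left(M + \frac{1}{M}\right)$ ($y{\left(M \right)} = M \left(\frac{1}{M} + M\right) = M \left(M + \frac{1}{M}\right)$)
$\frac{20 \left(-9\right)}{y{\left(-32 \right)} + V} + 1356 = \frac{20 \left(-9\right)}{\left(1 + \left(-32\right)^{2}\right) - \frac{320}{3}} + 1356 = \frac{1}{\left(1 + 1024\right) - \frac{320}{3}} \left(-180\right) + 1356 = \frac{1}{1025 - \frac{320}{3}} \left(-180\right) + 1356 = \frac{1}{\frac{2755}{3}} \left(-180\right) + 1356 = \frac{3}{2755} \left(-180\right) + 1356 = - \frac{108}{551} + 1356 = \frac{747048}{551}$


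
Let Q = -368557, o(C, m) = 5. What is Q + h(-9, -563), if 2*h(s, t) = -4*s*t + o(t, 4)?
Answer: -757377/2 ≈ -3.7869e+5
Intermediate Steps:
h(s, t) = 5/2 - 2*s*t (h(s, t) = (-4*s*t + 5)/2 = (5 - 4*s*t)/2 = 5/2 - 2*s*t)
Q + h(-9, -563) = -368557 + (5/2 - 2*(-9)*(-563)) = -368557 + (5/2 - 10134) = -368557 - 20263/2 = -757377/2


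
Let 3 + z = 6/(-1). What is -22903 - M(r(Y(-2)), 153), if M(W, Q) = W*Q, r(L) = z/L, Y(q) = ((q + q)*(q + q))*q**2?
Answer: -1464415/64 ≈ -22882.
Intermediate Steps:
z = -9 (z = -3 + 6/(-1) = -3 + 6*(-1) = -3 - 6 = -9)
Y(q) = 4*q**4 (Y(q) = ((2*q)*(2*q))*q**2 = (4*q**2)*q**2 = 4*q**4)
r(L) = -9/L
M(W, Q) = Q*W
-22903 - M(r(Y(-2)), 153) = -22903 - 153*(-9/(4*(-2)**4)) = -22903 - 153*(-9/(4*16)) = -22903 - 153*(-9/64) = -22903 - 153*(-9*1/64) = -22903 - 153*(-9)/64 = -22903 - 1*(-1377/64) = -22903 + 1377/64 = -1464415/64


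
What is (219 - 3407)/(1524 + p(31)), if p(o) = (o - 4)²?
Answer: -3188/2253 ≈ -1.4150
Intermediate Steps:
p(o) = (-4 + o)²
(219 - 3407)/(1524 + p(31)) = (219 - 3407)/(1524 + (-4 + 31)²) = -3188/(1524 + 27²) = -3188/(1524 + 729) = -3188/2253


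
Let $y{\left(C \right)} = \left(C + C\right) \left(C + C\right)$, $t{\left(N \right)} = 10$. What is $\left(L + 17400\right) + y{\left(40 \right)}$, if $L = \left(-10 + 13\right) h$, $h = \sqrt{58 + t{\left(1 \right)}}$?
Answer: $23800 + 6 \sqrt{17} \approx 23825.0$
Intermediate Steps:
$h = 2 \sqrt{17}$ ($h = \sqrt{58 + 10} = \sqrt{68} = 2 \sqrt{17} \approx 8.2462$)
$L = 6 \sqrt{17}$ ($L = \left(-10 + 13\right) 2 \sqrt{17} = 3 \cdot 2 \sqrt{17} = 6 \sqrt{17} \approx 24.739$)
$y{\left(C \right)} = 4 C^{2}$ ($y{\left(C \right)} = 2 C 2 C = 4 C^{2}$)
$\left(L + 17400\right) + y{\left(40 \right)} = \left(6 \sqrt{17} + 17400\right) + 4 \cdot 40^{2} = \left(17400 + 6 \sqrt{17}\right) + 4 \cdot 1600 = \left(17400 + 6 \sqrt{17}\right) + 6400 = 23800 + 6 \sqrt{17}$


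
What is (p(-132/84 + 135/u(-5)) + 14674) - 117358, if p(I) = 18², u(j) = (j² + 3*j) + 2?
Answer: -102360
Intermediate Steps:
u(j) = 2 + j² + 3*j
p(I) = 324
(p(-132/84 + 135/u(-5)) + 14674) - 117358 = (324 + 14674) - 117358 = 14998 - 117358 = -102360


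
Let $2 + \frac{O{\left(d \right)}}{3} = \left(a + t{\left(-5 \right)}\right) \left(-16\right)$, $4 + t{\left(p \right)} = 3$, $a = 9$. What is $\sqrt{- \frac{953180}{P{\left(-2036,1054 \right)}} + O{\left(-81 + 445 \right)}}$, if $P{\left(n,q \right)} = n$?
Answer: $\frac{\sqrt{20250565}}{509} \approx 8.841$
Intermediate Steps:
$t{\left(p \right)} = -1$ ($t{\left(p \right)} = -4 + 3 = -1$)
$O{\left(d \right)} = -390$ ($O{\left(d \right)} = -6 + 3 \left(9 - 1\right) \left(-16\right) = -6 + 3 \cdot 8 \left(-16\right) = -6 + 3 \left(-128\right) = -6 - 384 = -390$)
$\sqrt{- \frac{953180}{P{\left(-2036,1054 \right)}} + O{\left(-81 + 445 \right)}} = \sqrt{- \frac{953180}{-2036} - 390} = \sqrt{\left(-953180\right) \left(- \frac{1}{2036}\right) - 390} = \sqrt{\frac{238295}{509} - 390} = \sqrt{\frac{39785}{509}} = \frac{\sqrt{20250565}}{509}$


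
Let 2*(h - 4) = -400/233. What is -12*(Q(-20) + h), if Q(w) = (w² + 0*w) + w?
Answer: -1071264/233 ≈ -4597.7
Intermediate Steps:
h = 732/233 (h = 4 + (-400/233)/2 = 4 + (-400*1/233)/2 = 4 + (½)*(-400/233) = 4 - 200/233 = 732/233 ≈ 3.1416)
Q(w) = w + w² (Q(w) = (w² + 0) + w = w² + w = w + w²)
-12*(Q(-20) + h) = -12*(-20*(1 - 20) + 732/233) = -12*(-20*(-19) + 732/233) = -12*(380 + 732/233) = -12*89272/233 = -1071264/233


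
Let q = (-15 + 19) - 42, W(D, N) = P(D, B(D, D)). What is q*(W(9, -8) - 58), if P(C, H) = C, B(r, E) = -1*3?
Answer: 1862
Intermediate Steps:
B(r, E) = -3
W(D, N) = D
q = -38 (q = 4 - 42 = -38)
q*(W(9, -8) - 58) = -38*(9 - 58) = -38*(-49) = 1862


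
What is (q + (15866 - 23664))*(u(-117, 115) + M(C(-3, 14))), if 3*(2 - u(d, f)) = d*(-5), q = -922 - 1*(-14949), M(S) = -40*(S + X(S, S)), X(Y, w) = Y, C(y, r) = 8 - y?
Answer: -6683717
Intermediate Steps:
M(S) = -80*S (M(S) = -40*(S + S) = -80*S)
q = 14027 (q = -922 + 14949 = 14027)
u(d, f) = 2 + 5*d/3 (u(d, f) = 2 - d*(-5)/3 = 2 - (-5)*d/3 = 2 + 5*d/3)
(q + (15866 - 23664))*(u(-117, 115) + M(C(-3, 14))) = (14027 + (15866 - 23664))*((2 + (5/3)*(-117)) - 80*(8 - 1*(-3))) = (14027 - 7798)*((2 - 195) - 80*(8 + 3)) = 6229*(-193 - 80*11) = 6229*(-193 - 880) = 6229*(-1073) = -6683717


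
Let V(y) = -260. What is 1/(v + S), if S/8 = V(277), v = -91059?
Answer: -1/93139 ≈ -1.0737e-5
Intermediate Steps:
S = -2080 (S = 8*(-260) = -2080)
1/(v + S) = 1/(-91059 - 2080) = 1/(-93139) = -1/93139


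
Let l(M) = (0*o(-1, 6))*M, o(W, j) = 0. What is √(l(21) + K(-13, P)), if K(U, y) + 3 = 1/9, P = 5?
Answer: I*√26/3 ≈ 1.6997*I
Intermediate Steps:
l(M) = 0 (l(M) = (0*0)*M = 0*M = 0)
K(U, y) = -26/9 (K(U, y) = -3 + 1/9 = -3 + ⅑ = -26/9)
√(l(21) + K(-13, P)) = √(0 - 26/9) = √(-26/9) = I*√26/3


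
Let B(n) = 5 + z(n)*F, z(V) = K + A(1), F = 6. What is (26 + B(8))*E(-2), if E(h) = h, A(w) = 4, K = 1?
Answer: -122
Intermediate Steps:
z(V) = 5 (z(V) = 1 + 4 = 5)
B(n) = 35 (B(n) = 5 + 5*6 = 5 + 30 = 35)
(26 + B(8))*E(-2) = (26 + 35)*(-2) = 61*(-2) = -122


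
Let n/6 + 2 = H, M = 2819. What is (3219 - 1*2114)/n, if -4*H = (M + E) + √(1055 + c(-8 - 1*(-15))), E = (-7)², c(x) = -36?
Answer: -6355960/24811071 + 2210*√1019/24811071 ≈ -0.25333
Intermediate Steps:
E = 49
H = -717 - √1019/4 (H = -((2819 + 49) + √(1055 - 36))/4 = -(2868 + √1019)/4 = -717 - √1019/4 ≈ -724.98)
n = -4314 - 3*√1019/2 (n = -12 + 6*(-717 - √1019/4) = -12 + (-4302 - 3*√1019/2) = -4314 - 3*√1019/2 ≈ -4361.9)
(3219 - 1*2114)/n = (3219 - 1*2114)/(-4314 - 3*√1019/2) = (3219 - 2114)/(-4314 - 3*√1019/2) = 1105/(-4314 - 3*√1019/2)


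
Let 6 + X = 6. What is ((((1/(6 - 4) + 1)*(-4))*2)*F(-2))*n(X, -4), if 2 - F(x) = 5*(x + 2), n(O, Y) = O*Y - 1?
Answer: 24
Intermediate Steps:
X = 0 (X = -6 + 6 = 0)
n(O, Y) = -1 + O*Y
F(x) = -8 - 5*x (F(x) = 2 - 5*(x + 2) = 2 - 5*(2 + x) = 2 - (10 + 5*x) = 2 + (-10 - 5*x) = -8 - 5*x)
((((1/(6 - 4) + 1)*(-4))*2)*F(-2))*n(X, -4) = ((((1/(6 - 4) + 1)*(-4))*2)*(-8 - 5*(-2)))*(-1 + 0*(-4)) = ((((1/2 + 1)*(-4))*2)*(-8 + 10))*(-1 + 0) = ((((½ + 1)*(-4))*2)*2)*(-1) = ((((3/2)*(-4))*2)*2)*(-1) = (-6*2*2)*(-1) = -12*2*(-1) = -24*(-1) = 24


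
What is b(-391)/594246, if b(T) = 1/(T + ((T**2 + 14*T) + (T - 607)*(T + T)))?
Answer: 1/551134641192 ≈ 1.8144e-12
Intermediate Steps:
b(T) = 1/(T**2 + 15*T + 2*T*(-607 + T)) (b(T) = 1/(T + ((T**2 + 14*T) + (-607 + T)*(2*T))) = 1/(T + ((T**2 + 14*T) + 2*T*(-607 + T))) = 1/(T + (T**2 + 14*T + 2*T*(-607 + T))) = 1/(T**2 + 15*T + 2*T*(-607 + T)))
b(-391)/594246 = (1/((-391)*(-1199 + 3*(-391))))/594246 = -1/(391*(-1199 - 1173))*(1/594246) = -1/391/(-2372)*(1/594246) = -1/391*(-1/2372)*(1/594246) = (1/927452)*(1/594246) = 1/551134641192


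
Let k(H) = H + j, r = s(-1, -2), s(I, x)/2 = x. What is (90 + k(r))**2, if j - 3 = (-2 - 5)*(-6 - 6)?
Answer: 29929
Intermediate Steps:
s(I, x) = 2*x
j = 87 (j = 3 + (-2 - 5)*(-6 - 6) = 3 - 7*(-12) = 3 + 84 = 87)
r = -4 (r = 2*(-2) = -4)
k(H) = 87 + H (k(H) = H + 87 = 87 + H)
(90 + k(r))**2 = (90 + (87 - 4))**2 = (90 + 83)**2 = 173**2 = 29929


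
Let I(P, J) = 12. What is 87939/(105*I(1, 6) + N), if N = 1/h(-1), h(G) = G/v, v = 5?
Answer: 87939/1255 ≈ 70.071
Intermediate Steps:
h(G) = G/5
N = -5 (N = 1/((1/5)*(-1)) = 1/(-1/5) = -5)
87939/(105*I(1, 6) + N) = 87939/(105*12 - 5) = 87939/(1260 - 5) = 87939/1255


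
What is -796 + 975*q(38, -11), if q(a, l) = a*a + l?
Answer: 1396379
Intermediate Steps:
q(a, l) = l + a**2 (q(a, l) = a**2 + l = l + a**2)
-796 + 975*q(38, -11) = -796 + 975*(-11 + 38**2) = -796 + 975*(-11 + 1444) = -796 + 975*1433 = -796 + 1397175 = 1396379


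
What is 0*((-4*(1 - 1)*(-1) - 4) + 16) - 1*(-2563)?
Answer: 2563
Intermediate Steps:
0*((-4*(1 - 1)*(-1) - 4) + 16) - 1*(-2563) = 0*((-0*(-1) - 4) + 16) + 2563 = 0*((-4*0 - 4) + 16) + 2563 = 0*((0 - 4) + 16) + 2563 = 0*(-4 + 16) + 2563 = 0*12 + 2563 = 0 + 2563 = 2563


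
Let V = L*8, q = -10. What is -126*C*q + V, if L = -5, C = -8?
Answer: -10120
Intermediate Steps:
V = -40 (V = -5*8 = -40)
-126*C*q + V = -(-1008)*(-10) - 40 = -126*80 - 40 = -10080 - 40 = -10120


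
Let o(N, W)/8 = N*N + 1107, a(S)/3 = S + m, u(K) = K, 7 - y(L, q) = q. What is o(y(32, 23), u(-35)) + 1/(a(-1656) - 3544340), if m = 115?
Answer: 38697892551/3548963 ≈ 10904.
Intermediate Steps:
y(L, q) = 7 - q
a(S) = 345 + 3*S (a(S) = 3*(S + 115) = 3*(115 + S) = 345 + 3*S)
o(N, W) = 8856 + 8*N² (o(N, W) = 8*(N*N + 1107) = 8*(N² + 1107) = 8*(1107 + N²) = 8856 + 8*N²)
o(y(32, 23), u(-35)) + 1/(a(-1656) - 3544340) = (8856 + 8*(7 - 1*23)²) + 1/((345 + 3*(-1656)) - 3544340) = (8856 + 8*(7 - 23)²) + 1/((345 - 4968) - 3544340) = (8856 + 8*(-16)²) + 1/(-4623 - 3544340) = (8856 + 8*256) + 1/(-3548963) = (8856 + 2048) - 1/3548963 = 10904 - 1/3548963 = 38697892551/3548963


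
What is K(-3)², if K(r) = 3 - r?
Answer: 36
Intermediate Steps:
K(-3)² = (3 - 1*(-3))² = (3 + 3)² = 6² = 36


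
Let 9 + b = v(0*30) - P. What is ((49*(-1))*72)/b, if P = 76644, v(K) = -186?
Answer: 168/3659 ≈ 0.045914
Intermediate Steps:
b = -76839 (b = -9 + (-186 - 1*76644) = -9 + (-186 - 76644) = -9 - 76830 = -76839)
((49*(-1))*72)/b = ((49*(-1))*72)/(-76839) = -49*72*(-1/76839) = -3528*(-1/76839) = 168/3659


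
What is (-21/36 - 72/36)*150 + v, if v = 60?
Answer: -655/2 ≈ -327.50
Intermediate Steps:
(-21/36 - 72/36)*150 + v = (-21/36 - 72/36)*150 + 60 = (-21*1/36 - 72*1/36)*150 + 60 = (-7/12 - 2)*150 + 60 = -31/12*150 + 60 = -775/2 + 60 = -655/2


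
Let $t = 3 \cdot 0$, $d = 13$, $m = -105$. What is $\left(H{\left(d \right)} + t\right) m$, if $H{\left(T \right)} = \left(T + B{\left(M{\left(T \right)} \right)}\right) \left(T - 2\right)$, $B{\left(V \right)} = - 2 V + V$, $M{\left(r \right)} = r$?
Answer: $0$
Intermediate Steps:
$B{\left(V \right)} = - V$
$t = 0$
$H{\left(T \right)} = 0$ ($H{\left(T \right)} = \left(T - T\right) \left(T - 2\right) = 0 \left(-2 + T\right) = 0$)
$\left(H{\left(d \right)} + t\right) m = \left(0 + 0\right) \left(-105\right) = 0 \left(-105\right) = 0$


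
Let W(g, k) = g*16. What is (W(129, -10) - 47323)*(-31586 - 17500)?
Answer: 2221583274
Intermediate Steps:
W(g, k) = 16*g
(W(129, -10) - 47323)*(-31586 - 17500) = (16*129 - 47323)*(-31586 - 17500) = (2064 - 47323)*(-49086) = -45259*(-49086) = 2221583274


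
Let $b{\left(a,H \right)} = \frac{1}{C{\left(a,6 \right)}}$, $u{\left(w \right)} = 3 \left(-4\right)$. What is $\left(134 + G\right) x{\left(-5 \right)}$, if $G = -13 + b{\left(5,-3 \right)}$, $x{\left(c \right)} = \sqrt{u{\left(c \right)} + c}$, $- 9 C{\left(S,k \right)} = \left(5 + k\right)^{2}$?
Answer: $\frac{14632 i \sqrt{17}}{121} \approx 498.59 i$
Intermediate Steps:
$u{\left(w \right)} = -12$
$C{\left(S,k \right)} = - \frac{\left(5 + k\right)^{2}}{9}$
$b{\left(a,H \right)} = - \frac{9}{121}$ ($b{\left(a,H \right)} = \frac{1}{\left(- \frac{1}{9}\right) \left(5 + 6\right)^{2}} = \frac{1}{\left(- \frac{1}{9}\right) 11^{2}} = \frac{1}{\left(- \frac{1}{9}\right) 121} = \frac{1}{- \frac{121}{9}} = - \frac{9}{121}$)
$x{\left(c \right)} = \sqrt{-12 + c}$
$G = - \frac{1582}{121}$ ($G = -13 - \frac{9}{121} = - \frac{1582}{121} \approx -13.074$)
$\left(134 + G\right) x{\left(-5 \right)} = \left(134 - \frac{1582}{121}\right) \sqrt{-12 - 5} = \frac{14632 \sqrt{-17}}{121} = \frac{14632 i \sqrt{17}}{121}$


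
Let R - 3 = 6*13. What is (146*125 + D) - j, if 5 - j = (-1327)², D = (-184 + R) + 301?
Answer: 1779372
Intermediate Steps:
R = 81 (R = 3 + 6*13 = 3 + 78 = 81)
D = 198 (D = (-184 + 81) + 301 = -103 + 301 = 198)
j = -1760924 (j = 5 - 1*(-1327)² = 5 - 1*1760929 = 5 - 1760929 = -1760924)
(146*125 + D) - j = (146*125 + 198) - 1*(-1760924) = (18250 + 198) + 1760924 = 18448 + 1760924 = 1779372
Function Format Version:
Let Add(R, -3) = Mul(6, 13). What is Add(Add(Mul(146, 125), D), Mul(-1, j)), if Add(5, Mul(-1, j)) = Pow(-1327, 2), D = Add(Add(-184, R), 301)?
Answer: 1779372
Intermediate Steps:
R = 81 (R = Add(3, Mul(6, 13)) = Add(3, 78) = 81)
D = 198 (D = Add(Add(-184, 81), 301) = Add(-103, 301) = 198)
j = -1760924 (j = Add(5, Mul(-1, Pow(-1327, 2))) = Add(5, Mul(-1, 1760929)) = Add(5, -1760929) = -1760924)
Add(Add(Mul(146, 125), D), Mul(-1, j)) = Add(Add(Mul(146, 125), 198), Mul(-1, -1760924)) = Add(Add(18250, 198), 1760924) = Add(18448, 1760924) = 1779372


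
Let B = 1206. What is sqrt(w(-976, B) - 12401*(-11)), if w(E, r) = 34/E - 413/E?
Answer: sqrt(8121388415)/244 ≈ 369.34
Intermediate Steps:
w(E, r) = -379/E
sqrt(w(-976, B) - 12401*(-11)) = sqrt(-379/(-976) - 12401*(-11)) = sqrt(-379*(-1/976) + 136411) = sqrt(379/976 + 136411) = sqrt(133137515/976) = sqrt(8121388415)/244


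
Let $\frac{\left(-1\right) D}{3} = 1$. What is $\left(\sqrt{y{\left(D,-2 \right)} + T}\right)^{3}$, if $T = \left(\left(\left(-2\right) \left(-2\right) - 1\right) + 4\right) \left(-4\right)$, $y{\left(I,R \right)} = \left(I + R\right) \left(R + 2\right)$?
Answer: $- 56 i \sqrt{7} \approx - 148.16 i$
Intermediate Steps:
$D = -3$ ($D = \left(-3\right) 1 = -3$)
$y{\left(I,R \right)} = \left(2 + R\right) \left(I + R\right)$ ($y{\left(I,R \right)} = \left(I + R\right) \left(2 + R\right) = \left(2 + R\right) \left(I + R\right)$)
$T = -28$ ($T = \left(\left(4 - 1\right) + 4\right) \left(-4\right) = \left(3 + 4\right) \left(-4\right) = 7 \left(-4\right) = -28$)
$\left(\sqrt{y{\left(D,-2 \right)} + T}\right)^{3} = \left(\sqrt{\left(\left(-2\right)^{2} + 2 \left(-3\right) + 2 \left(-2\right) - -6\right) - 28}\right)^{3} = \left(\sqrt{\left(4 - 6 - 4 + 6\right) - 28}\right)^{3} = \left(\sqrt{0 - 28}\right)^{3} = \left(\sqrt{-28}\right)^{3} = \left(2 i \sqrt{7}\right)^{3} = - 56 i \sqrt{7}$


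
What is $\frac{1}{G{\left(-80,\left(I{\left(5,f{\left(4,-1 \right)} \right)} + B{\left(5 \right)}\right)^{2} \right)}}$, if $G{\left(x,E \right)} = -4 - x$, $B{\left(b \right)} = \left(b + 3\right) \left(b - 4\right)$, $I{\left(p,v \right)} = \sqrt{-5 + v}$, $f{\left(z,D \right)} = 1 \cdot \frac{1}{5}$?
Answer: $\frac{1}{76} \approx 0.013158$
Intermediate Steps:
$f{\left(z,D \right)} = \frac{1}{5}$ ($f{\left(z,D \right)} = 1 \cdot \frac{1}{5} = \frac{1}{5}$)
$B{\left(b \right)} = \left(-4 + b\right) \left(3 + b\right)$ ($B{\left(b \right)} = \left(3 + b\right) \left(-4 + b\right) = \left(-4 + b\right) \left(3 + b\right)$)
$\frac{1}{G{\left(-80,\left(I{\left(5,f{\left(4,-1 \right)} \right)} + B{\left(5 \right)}\right)^{2} \right)}} = \frac{1}{-4 - -80} = \frac{1}{-4 + 80} = \frac{1}{76}$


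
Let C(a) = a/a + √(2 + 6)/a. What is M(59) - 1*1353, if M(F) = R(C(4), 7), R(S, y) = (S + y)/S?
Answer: -1338 - 7*√2 ≈ -1347.9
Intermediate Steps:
C(a) = 1 + 2*√2/a (C(a) = 1 + √8/a = 1 + (2*√2)/a = 1 + 2*√2/a)
R(S, y) = (S + y)/S
M(F) = (8 + √2/2)/(1 + √2/2) (M(F) = ((4 + 2*√2)/4 + 7)/(((4 + 2*√2)/4)) = ((1 + √2/2) + 7)/(1 + √2/2) = (8 + √2/2)/(1 + √2/2))
M(59) - 1*1353 = (15 - 7*√2) - 1*1353 = (15 - 7*√2) - 1353 = -1338 - 7*√2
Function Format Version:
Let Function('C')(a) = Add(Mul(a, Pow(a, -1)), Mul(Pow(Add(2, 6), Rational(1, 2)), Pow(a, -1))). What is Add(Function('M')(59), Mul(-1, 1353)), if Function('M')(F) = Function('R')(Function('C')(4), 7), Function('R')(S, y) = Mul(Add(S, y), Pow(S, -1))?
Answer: Add(-1338, Mul(-7, Pow(2, Rational(1, 2)))) ≈ -1347.9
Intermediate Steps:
Function('C')(a) = Add(1, Mul(2, Pow(2, Rational(1, 2)), Pow(a, -1))) (Function('C')(a) = Add(1, Mul(Pow(8, Rational(1, 2)), Pow(a, -1))) = Add(1, Mul(Mul(2, Pow(2, Rational(1, 2))), Pow(a, -1))) = Add(1, Mul(2, Pow(2, Rational(1, 2)), Pow(a, -1))))
Function('R')(S, y) = Mul(Pow(S, -1), Add(S, y))
Function('M')(F) = Mul(Pow(Add(1, Mul(Rational(1, 2), Pow(2, Rational(1, 2)))), -1), Add(8, Mul(Rational(1, 2), Pow(2, Rational(1, 2))))) (Function('M')(F) = Mul(Pow(Mul(Pow(4, -1), Add(4, Mul(2, Pow(2, Rational(1, 2))))), -1), Add(Mul(Pow(4, -1), Add(4, Mul(2, Pow(2, Rational(1, 2))))), 7)) = Mul(Pow(Mul(Rational(1, 4), Add(4, Mul(2, Pow(2, Rational(1, 2))))), -1), Add(Mul(Rational(1, 4), Add(4, Mul(2, Pow(2, Rational(1, 2))))), 7)) = Mul(Pow(Add(1, Mul(Rational(1, 2), Pow(2, Rational(1, 2)))), -1), Add(Add(1, Mul(Rational(1, 2), Pow(2, Rational(1, 2)))), 7)) = Mul(Pow(Add(1, Mul(Rational(1, 2), Pow(2, Rational(1, 2)))), -1), Add(8, Mul(Rational(1, 2), Pow(2, Rational(1, 2))))))
Add(Function('M')(59), Mul(-1, 1353)) = Add(Add(15, Mul(-7, Pow(2, Rational(1, 2)))), Mul(-1, 1353)) = Add(Add(15, Mul(-7, Pow(2, Rational(1, 2)))), -1353) = Add(-1338, Mul(-7, Pow(2, Rational(1, 2))))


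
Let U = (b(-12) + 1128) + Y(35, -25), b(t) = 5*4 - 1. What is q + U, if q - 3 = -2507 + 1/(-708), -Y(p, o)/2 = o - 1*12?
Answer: -908365/708 ≈ -1283.0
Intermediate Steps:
Y(p, o) = 24 - 2*o (Y(p, o) = -2*(o - 1*12) = -2*(o - 12) = -2*(-12 + o) = 24 - 2*o)
b(t) = 19 (b(t) = 20 - 1 = 19)
q = -1772833/708 (q = 3 + (-2507 + 1/(-708)) = 3 + (-2507 - 1/708) = 3 - 1774957/708 = -1772833/708 ≈ -2504.0)
U = 1221 (U = (19 + 1128) + (24 - 2*(-25)) = 1147 + (24 + 50) = 1147 + 74 = 1221)
q + U = -1772833/708 + 1221 = -908365/708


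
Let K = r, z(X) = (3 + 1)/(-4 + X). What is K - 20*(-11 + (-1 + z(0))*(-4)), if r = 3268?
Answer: 3328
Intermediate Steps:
z(X) = 4/(-4 + X)
K = 3268
K - 20*(-11 + (-1 + z(0))*(-4)) = 3268 - 20*(-11 + (-1 + 4/(-4 + 0))*(-4)) = 3268 - 20*(-11 + (-1 + 4/(-4))*(-4)) = 3268 - 20*(-11 + (-1 + 4*(-¼))*(-4)) = 3268 - 20*(-11 + (-1 - 1)*(-4)) = 3268 - 20*(-11 - 2*(-4)) = 3268 - 20*(-11 + 8) = 3268 - 20*(-3) = 3268 + 60 = 3328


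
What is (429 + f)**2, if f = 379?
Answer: 652864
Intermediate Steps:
(429 + f)**2 = (429 + 379)**2 = 808**2 = 652864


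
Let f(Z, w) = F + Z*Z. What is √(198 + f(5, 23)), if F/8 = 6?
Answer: √271 ≈ 16.462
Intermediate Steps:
F = 48 (F = 8*6 = 48)
f(Z, w) = 48 + Z² (f(Z, w) = 48 + Z*Z = 48 + Z²)
√(198 + f(5, 23)) = √(198 + (48 + 5²)) = √(198 + (48 + 25)) = √(198 + 73) = √271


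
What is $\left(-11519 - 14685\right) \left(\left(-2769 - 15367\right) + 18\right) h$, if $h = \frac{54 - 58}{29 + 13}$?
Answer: $- \frac{949528144}{21} \approx -4.5216 \cdot 10^{7}$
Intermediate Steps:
$h = - \frac{2}{21}$ ($h = - \frac{4}{42} = \left(-4\right) \frac{1}{42} = - \frac{2}{21} \approx -0.095238$)
$\left(-11519 - 14685\right) \left(\left(-2769 - 15367\right) + 18\right) h = \left(-11519 - 14685\right) \left(\left(-2769 - 15367\right) + 18\right) \left(- \frac{2}{21}\right) = - 26204 \left(\left(-2769 - 15367\right) + 18\right) \left(- \frac{2}{21}\right) = - 26204 \left(-18136 + 18\right) \left(- \frac{2}{21}\right) = \left(-26204\right) \left(-18118\right) \left(- \frac{2}{21}\right) = 474764072 \left(- \frac{2}{21}\right) = - \frac{949528144}{21}$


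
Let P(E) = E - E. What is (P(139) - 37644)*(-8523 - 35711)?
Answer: 1665144696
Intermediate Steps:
P(E) = 0
(P(139) - 37644)*(-8523 - 35711) = (0 - 37644)*(-8523 - 35711) = -37644*(-44234) = 1665144696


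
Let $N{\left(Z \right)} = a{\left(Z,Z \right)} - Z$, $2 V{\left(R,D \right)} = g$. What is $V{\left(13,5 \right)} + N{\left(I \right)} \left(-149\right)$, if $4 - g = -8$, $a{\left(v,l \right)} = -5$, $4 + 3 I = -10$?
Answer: $\frac{167}{3} \approx 55.667$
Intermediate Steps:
$I = - \frac{14}{3}$ ($I = - \frac{4}{3} + \frac{1}{3} \left(-10\right) = - \frac{4}{3} - \frac{10}{3} = - \frac{14}{3} \approx -4.6667$)
$g = 12$ ($g = 4 - -8 = 4 + 8 = 12$)
$V{\left(R,D \right)} = 6$ ($V{\left(R,D \right)} = \frac{1}{2} \cdot 12 = 6$)
$N{\left(Z \right)} = -5 - Z$
$V{\left(13,5 \right)} + N{\left(I \right)} \left(-149\right) = 6 + \left(-5 - - \frac{14}{3}\right) \left(-149\right) = 6 + \left(-5 + \frac{14}{3}\right) \left(-149\right) = 6 - - \frac{149}{3} = 6 + \frac{149}{3} = \frac{167}{3}$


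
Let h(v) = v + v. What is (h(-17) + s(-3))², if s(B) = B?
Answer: 1369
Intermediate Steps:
h(v) = 2*v
(h(-17) + s(-3))² = (2*(-17) - 3)² = (-34 - 3)² = (-37)² = 1369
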